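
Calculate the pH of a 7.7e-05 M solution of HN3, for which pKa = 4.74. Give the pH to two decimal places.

pH = 4.53

HN3 ⇌ N3- + H+
Ka = 10^(−4.74) = 1.82 × 10^-5
Ka = x²/(7.7e-05 − x) = 1.82 × 10^-5
Here C₀/Ka ≈ 4.23, so the small-x approximation fails. Use the quadratic:
x = (−Ka + √(Ka² + 4·Ka·C₀))/2 = 2.94 × 10^-5 M
pH = −log(2.94 × 10^-5) = 4.53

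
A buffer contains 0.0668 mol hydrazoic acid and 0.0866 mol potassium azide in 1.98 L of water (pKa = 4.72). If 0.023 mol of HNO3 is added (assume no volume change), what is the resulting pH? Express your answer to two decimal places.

Added H+ converts N3- to HN3: HN3 → 0.0898 mol, N3- → 0.0636 mol.
pH = pKa + log([A⁻]/[HA]) = 4.72 + log(0.0636/0.0898) = 4.72 -0.150

pH = 4.57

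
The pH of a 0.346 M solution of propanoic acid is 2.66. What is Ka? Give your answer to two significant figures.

Ka = 1.4 × 10^-5

[H+] = 10^(-2.66) = 2.19 × 10^-3 M
At equilibrium [HA] = 0.346 − 2.19 × 10^-3 = 3.44 × 10^-1 M
Ka = [H+][A-]/[HA] = (2.19 × 10^-3)² / 3.44 × 10^-1 = 1.4 × 10^-5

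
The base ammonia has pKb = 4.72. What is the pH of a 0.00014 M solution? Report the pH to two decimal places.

NH3 + H2O ⇌ NH4+ + OH-
Kb = 10^(−4.72) = 1.91 × 10^-5
Kb = [OH-]²/(0.00014 − [OH-]) = 1.91 × 10^-5
The 5% rule fails; solving [OH-]² + Kb·[OH-] − Kb·C₀ = 0 exactly:
[OH-] = (−Kb + √(Kb² + 4·Kb·C₀))/2 = 4.30 × 10^-5 M
pOH = 4.37, so pH = 14.00 − pOH = 9.63

pH = 9.63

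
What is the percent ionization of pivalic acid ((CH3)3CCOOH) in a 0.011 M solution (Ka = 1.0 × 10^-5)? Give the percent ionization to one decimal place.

3.0%

(CH3)3CCOOH ⇌ (CH3)3CCOO- + H+; let x = [H+] at equilibrium.
x ≈ √(Ka·C₀) = √(1.0 × 10^-5 × 0.011) = 3.32 × 10^-4 M
Fraction ionized = 3.32 × 10^-4 / 0.011 = 0.0302 → 3.0%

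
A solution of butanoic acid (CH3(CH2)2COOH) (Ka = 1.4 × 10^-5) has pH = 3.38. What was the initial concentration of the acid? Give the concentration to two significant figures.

[H+] = 10^(-3.38) = 4.17 × 10^-4 M = x
Ka = x²/(C₀ − x) ⇒ C₀ = x + x²/Ka
C₀ = 4.17 × 10^-4 + (4.17 × 10^-4)²/(1.4 × 10^-5) = 1.28 × 10^-2 M

C₀ = 1.3 × 10^-2 M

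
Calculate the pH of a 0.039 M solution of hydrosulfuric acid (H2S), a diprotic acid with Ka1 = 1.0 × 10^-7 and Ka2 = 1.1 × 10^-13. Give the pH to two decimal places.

Ka1 ≫ Ka2, so treat the first dissociation as the only significant source of H+.
Ka1 = x²/(0.039 − x) = 1.0 × 10^-7
x ≈ √(1.0 × 10^-7 × 0.039) = 6.24 × 10^-5 M
pH = −log(6.24 × 10^-5) = 4.20

pH = 4.20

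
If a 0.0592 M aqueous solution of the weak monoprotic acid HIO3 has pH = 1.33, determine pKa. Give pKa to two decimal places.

pKa = 0.75

[H+] = 10^(-1.33) = 4.68 × 10^-2 M
At equilibrium [HA] = 0.0592 − 4.68 × 10^-2 = 1.24 × 10^-2 M
Ka = [H+][A-]/[HA] = (4.68 × 10^-2)² / 1.24 × 10^-2 = 1.77 × 10^-1
pKa = -log(1.77 × 10^-1) = 0.75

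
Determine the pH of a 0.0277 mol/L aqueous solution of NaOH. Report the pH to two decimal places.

NaOH is a strong base; [OH-] = 0.0277 M.
pOH = -log(0.0277) = 1.56
pH = 14.00 - 1.56 = 12.44

pH = 12.44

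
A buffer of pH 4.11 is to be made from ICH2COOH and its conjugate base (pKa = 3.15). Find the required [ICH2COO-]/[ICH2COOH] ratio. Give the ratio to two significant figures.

ratio = 9.1

pH = pKa + log(r) ⇒ log(r) = 4.11 − 3.15 = +0.96
r = [ICH2COO-]/[ICH2COOH] = 10^(+0.96) = 9.12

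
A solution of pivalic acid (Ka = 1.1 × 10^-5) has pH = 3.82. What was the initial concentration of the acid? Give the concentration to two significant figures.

[H+] = 10^(-3.82) = 1.51 × 10^-4 M = x
Ka = x²/(C₀ − x) ⇒ C₀ = x + x²/Ka
C₀ = 1.51 × 10^-4 + (1.51 × 10^-4)²/(1.1 × 10^-5) = 2.22 × 10^-3 M

C₀ = 2.2 × 10^-3 M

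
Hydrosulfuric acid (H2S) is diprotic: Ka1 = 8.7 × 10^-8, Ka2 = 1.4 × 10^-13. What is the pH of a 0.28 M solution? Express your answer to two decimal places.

pH = 3.81

Ka1 ≫ Ka2, so treat the first dissociation as the only significant source of H+.
Ka1 = x²/(0.28 − x) = 8.7 × 10^-8
x ≈ √(8.7 × 10^-8 × 0.28) = 1.56 × 10^-4 M
pH = −log(1.56 × 10^-4) = 3.81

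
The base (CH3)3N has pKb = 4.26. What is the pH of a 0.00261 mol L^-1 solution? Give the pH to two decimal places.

(CH3)3N + H2O ⇌ (CH3)3NH+ + OH-
Kb = 10^(−4.26) = 5.50 × 10^-5
Let x = [OH-] at equilibrium. Kb = x²/(0.00261 − x).
The 5% rule fails; solving x² + Kb·x − Kb·C₀ = 0 exactly:
x = [−5.5e-05 + √(5.5e-05² + 5.74e-07)]/2 = 3.52 × 10^-4 M
pOH = −log(3.52 × 10^-4) = 3.45; pH = 14.00 − 3.45 = 10.55

pH = 10.55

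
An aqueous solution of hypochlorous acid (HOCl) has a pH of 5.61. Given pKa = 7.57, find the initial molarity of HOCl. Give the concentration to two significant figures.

C₀ = 2.3 × 10^-4 M

[H+] = 10^(-5.61) = 2.45 × 10^-6 M = x
Ka = 10^(−7.57) = 2.69 × 10^-8
Ka = x²/(C₀ − x) ⇒ C₀ = x + x²/Ka
C₀ = 2.45 × 10^-6 + (2.45 × 10^-6)²/(2.69 × 10^-8) = 2.26 × 10^-4 M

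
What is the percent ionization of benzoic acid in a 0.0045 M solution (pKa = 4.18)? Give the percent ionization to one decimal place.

C6H5COOH ⇌ C6H5COO- + H+; let x = [H+] at equilibrium.
Ka = 10^(−4.18) = 6.61 × 10^-5
Solve x² + 6.61e-05x − 2.97e-07 = 0 → x = 5.13 × 10^-4 M
Fraction ionized = 5.13 × 10^-4 / 0.0045 = 0.1140 → 11.4%

11.4%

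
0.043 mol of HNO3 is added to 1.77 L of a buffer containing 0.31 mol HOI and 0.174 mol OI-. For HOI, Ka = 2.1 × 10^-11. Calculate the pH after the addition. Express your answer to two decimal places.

pH = 10.25

Added H+ converts OI- to HOI: HOI → 0.353 mol, OI- → 0.131 mol.
pKa = −log(2.1 × 10^-11) = 10.678
pH = pKa + log([A⁻]/[HA]) = 10.678 + log(0.131/0.353) = 10.678 -0.431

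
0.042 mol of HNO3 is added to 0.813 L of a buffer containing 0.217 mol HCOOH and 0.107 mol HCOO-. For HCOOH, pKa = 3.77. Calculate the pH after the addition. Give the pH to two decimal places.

Added H+ converts HCOO- to HCOOH: HCOOH → 0.259 mol, HCOO- → 0.065 mol.
Henderson–Hasselbalch with mole ratio 0.065/0.259: pH = 3.77 + (-0.600)

pH = 3.17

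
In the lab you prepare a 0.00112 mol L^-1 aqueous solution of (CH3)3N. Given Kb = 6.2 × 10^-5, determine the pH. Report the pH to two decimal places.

(CH3)3N + H2O ⇌ (CH3)3NH+ + OH-
From the ICE table, Kb = x²/(0.00112 − x) = 6.2 × 10^-5.
Here C₀/Kb ≈ 18.1, so the small-x approximation fails. Use the quadratic:
x = [−6.2e-05 + √(6.2e-05² + 2.78e-07)]/2 = 2.34 × 10^-4 M
pOH = 3.63, so pH = 14.00 − pOH = 10.37

pH = 10.37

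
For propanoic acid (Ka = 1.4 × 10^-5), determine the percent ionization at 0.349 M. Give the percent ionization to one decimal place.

CH3CH2COOH ⇌ CH3CH2COO- + H+; let x = [H+] at equilibrium.
x ≈ √(Ka·C₀) = √(1.4 × 10^-5 × 0.349) = 2.21 × 10^-3 M
% ionization = x/C₀ × 100% = 2.21 × 10^-3/0.349 × 100% = 0.6%

0.6%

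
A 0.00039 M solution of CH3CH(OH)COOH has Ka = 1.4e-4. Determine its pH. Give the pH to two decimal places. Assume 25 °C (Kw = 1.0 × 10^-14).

pH = 3.76

CH3CH(OH)COOH ⇌ CH3CH(OH)COO- + H+
From the ICE table, Ka = [H+]²/(0.00039 − [H+]) = 1.4 × 10^-4.
Here C₀/Ka ≈ 2.79, so the small-[H+] approximation fails. Use the quadratic:
[H+] = [−0.00014 + √(0.00014² + 2.18e-07)]/2 = 1.74 × 10^-4 M
pH = −log[H+] = −log(1.74 × 10^-4) = 3.76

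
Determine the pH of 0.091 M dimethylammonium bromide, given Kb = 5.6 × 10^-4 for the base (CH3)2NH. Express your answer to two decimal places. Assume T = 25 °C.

pH = 5.89

(CH3)2NH2+ is the conjugate acid of the weak base (CH3)2NH.
Ka = Kw/Kb = 1.0×10^-14 / 5.6 × 10^-4 = 1.79 × 10^-11
From the ICE table, Ka = [H+]²/(0.091 − [H+]) = 1.79 × 10^-11.
Since Ka ≪ C₀, [H+] ≈ √(Ka·C₀) = 1.28 × 10^-6 M.
Check: 0.0014% ionized — well under 5%, approximation valid.
pH = −log(1.28 × 10^-6) = 5.89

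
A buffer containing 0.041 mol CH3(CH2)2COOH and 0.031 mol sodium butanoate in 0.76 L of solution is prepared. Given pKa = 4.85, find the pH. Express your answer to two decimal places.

pH = 4.73

pH = pKa + log([A⁻]/[HA]) = 4.85 + log(0.031/0.041)
pH = 4.85 + (-0.121) = 4.73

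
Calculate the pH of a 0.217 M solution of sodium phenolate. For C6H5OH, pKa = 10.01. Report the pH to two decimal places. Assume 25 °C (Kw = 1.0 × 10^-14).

C6H5O- is the conjugate base of the weak acid C6H5OH.
Ka = 10^(−10.01) = 9.77 × 10^-11
Kb = Kw/Ka = 1.0×10^-14 / 9.77 × 10^-11 = 1.02 × 10^-4
From the ICE table, Kb = [OH-]²/(0.217 − [OH-]) = 1.02 × 10^-4.
Since Kb ≪ C₀, [OH-] ≈ √(Kb·C₀) = 4.70 × 10^-3 M.
([OH-]/C₀ = 2.2% < 5%, so the approximation holds.)
pOH = −log(4.70 × 10^-3) = 2.33; pH = 14.00 − 2.33 = 11.67

pH = 11.67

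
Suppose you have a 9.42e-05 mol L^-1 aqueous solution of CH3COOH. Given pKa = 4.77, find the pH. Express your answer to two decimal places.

pH = 4.49

CH3COOH ⇌ CH3COO- + H+
Ka = 10^(−4.77) = 1.70 × 10^-5
From the ICE table, Ka = [H+]²/(9.42e-05 − [H+]) = 1.70 × 10^-5.
[H+] is not negligible relative to C₀; solve [H+]² + 1.7e-05·[H+] − 1.6e-09 = 0.
[H+] = [−1.7e-05 + √(1.7e-05² + 6.41e-09)]/2 = 3.24 × 10^-5 M
pH = −log(3.24 × 10^-5) = 4.49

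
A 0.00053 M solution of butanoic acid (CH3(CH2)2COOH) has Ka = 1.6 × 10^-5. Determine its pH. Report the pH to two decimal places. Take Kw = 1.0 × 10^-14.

CH3(CH2)2COOH ⇌ CH3(CH2)2COO- + H+
Ka = [H+]²/(0.00053 − [H+]) = 1.6 × 10^-5
Here C₀/Ka ≈ 33.1, so the small-[H+] approximation fails. Use the quadratic:
[H+] = (−Ka + √(Ka² + 4·Ka·C₀))/2 = 8.44 × 10^-5 M
pH = −log[H+] = −log(8.44 × 10^-5) = 4.07

pH = 4.07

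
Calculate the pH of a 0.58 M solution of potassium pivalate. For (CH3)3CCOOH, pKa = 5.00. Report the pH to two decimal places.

(CH3)3CCOO- is the conjugate base of the weak acid (CH3)3CCOOH.
Ka = 10^(−5.00) = 1.00 × 10^-5
Kb = Kw/Ka = 1.0×10^-14 / 1.00 × 10^-5 = 1.00 × 10^-9
From the ICE table, Kb = [OH-]²/(0.58 − [OH-]) = 1.00 × 10^-9.
Assume [OH-] ≪ 0.58: [OH-] ≈ √(1.00 × 10^-9 × 0.58) = 2.41 × 10^-5 M
([OH-]/C₀ = 0.0042% < 5%, so the approximation holds.)
pOH = −log(2.41 × 10^-5) = 4.62; pH = 14.00 − 4.62 = 9.38

pH = 9.38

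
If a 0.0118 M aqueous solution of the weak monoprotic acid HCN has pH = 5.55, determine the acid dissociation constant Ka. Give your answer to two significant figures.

[H+] = 10^(-5.55) = 2.82 × 10^-6 M
At equilibrium [HA] = 0.0118 − 2.82 × 10^-6 = 1.18 × 10^-2 M
Ka = [H+][A-]/[HA] = (2.82 × 10^-6)² / 1.18 × 10^-2 = 6.7 × 10^-10

Ka = 6.7 × 10^-10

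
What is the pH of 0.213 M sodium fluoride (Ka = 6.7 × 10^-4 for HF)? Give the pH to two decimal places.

pH = 8.25

F- is the conjugate base of the weak acid HF.
Kb = Kw/Ka = 1.0×10^-14 / 6.7 × 10^-4 = 1.49 × 10^-11
Let x = [OH-] at equilibrium. Kb = x²/(0.213 − x).
Since Kb ≪ C₀, x ≈ √(Kb·C₀) = 1.78 × 10^-6 M.
(x/C₀ = 0.00084% < 5%, so the approximation holds.)
pOH = 5.75, so pH = 14.00 − pOH = 8.25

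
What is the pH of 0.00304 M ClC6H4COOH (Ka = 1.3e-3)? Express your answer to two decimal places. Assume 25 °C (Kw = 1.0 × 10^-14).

pH = 2.84

ClC6H4COOH ⇌ ClC6H4COO- + H+
Let x = [H+] at equilibrium. Ka = x²/(0.00304 − x).
x is not negligible relative to C₀; solve x² + 0.0013·x − 3.95e-06 = 0.
x = [−0.0013 + √(0.0013² + 1.58e-05)]/2 = 1.44 × 10^-3 M
pH = −log(1.44 × 10^-3) = 2.84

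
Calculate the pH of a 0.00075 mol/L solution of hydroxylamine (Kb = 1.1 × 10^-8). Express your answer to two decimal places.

NH2OH + H2O ⇌ NH3OH+ + OH-
Let x = [OH-] at equilibrium. Kb = x²/(0.00075 − x).
Since Kb ≪ C₀, x ≈ √(Kb·C₀) = 2.87 × 10^-6 M.
pOH = 5.54, so pH = 14.00 − pOH = 8.46

pH = 8.46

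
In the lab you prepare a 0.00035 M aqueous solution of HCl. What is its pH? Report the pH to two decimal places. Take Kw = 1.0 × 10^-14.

HCl is a strong acid and dissociates completely, so [H+] = 0.00035 M.
pH = -log(0.00035) = 3.46

pH = 3.46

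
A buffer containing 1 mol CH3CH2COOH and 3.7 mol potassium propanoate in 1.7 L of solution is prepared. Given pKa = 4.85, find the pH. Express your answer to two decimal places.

Henderson–Hasselbalch: pH = pKa + log([CH3CH2COO-]/[CH3CH2COOH]) = 4.85 + log(3.7/1)
pH = 4.85 + (+0.568) = 5.42

pH = 5.42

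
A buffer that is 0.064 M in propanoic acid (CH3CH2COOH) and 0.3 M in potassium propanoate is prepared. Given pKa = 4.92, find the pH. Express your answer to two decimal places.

pH = 5.59

Henderson–Hasselbalch: pH = pKa + log([CH3CH2COO-]/[CH3CH2COOH]) = 4.92 + log(0.3/0.064)
pH = 4.92 + (+0.671) = 5.59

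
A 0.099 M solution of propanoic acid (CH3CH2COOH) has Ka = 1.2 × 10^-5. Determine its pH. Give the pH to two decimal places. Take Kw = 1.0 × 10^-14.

CH3CH2COOH ⇌ CH3CH2COO- + H+
From the ICE table, Ka = [H+]²/(0.099 − [H+]) = 1.2 × 10^-5.
Assume [H+] ≪ 0.099: [H+] ≈ √(1.2 × 10^-5 × 0.099) = 1.09 × 10^-3 M
Check: 1.1% ionized — well under 5%, approximation valid.
pH = −log(1.09 × 10^-3) = 2.96

pH = 2.96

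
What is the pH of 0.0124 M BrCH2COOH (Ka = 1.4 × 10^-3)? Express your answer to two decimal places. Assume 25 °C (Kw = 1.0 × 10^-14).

BrCH2COOH ⇌ BrCH2COO- + H+
From the ICE table, Ka = x²/(0.0124 − x) = 1.4 × 10^-3.
x is not negligible relative to C₀; solve x² + 0.0014·x − 1.74e-05 = 0.
x = (−Ka + √(Ka² + 4·Ka·C₀))/2 = 3.52 × 10^-3 M
pH = −log[H+] = −log(3.52 × 10^-3) = 2.45

pH = 2.45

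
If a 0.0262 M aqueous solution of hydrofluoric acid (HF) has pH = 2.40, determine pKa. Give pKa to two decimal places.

pKa = 3.15

[H+] = 10^(-2.40) = 3.98 × 10^-3 M
At equilibrium [HA] = 0.0262 − 3.98 × 10^-3 = 2.22 × 10^-2 M
Ka = [H+][A-]/[HA] = (3.98 × 10^-3)² / 2.22 × 10^-2 = 7.14 × 10^-4
pKa = -log(7.14 × 10^-4) = 3.15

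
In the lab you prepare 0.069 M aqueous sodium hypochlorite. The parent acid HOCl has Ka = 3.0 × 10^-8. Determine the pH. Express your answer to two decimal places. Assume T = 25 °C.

pH = 10.18

OCl- is the conjugate base of the weak acid HOCl.
Kb = Kw/Ka = 1.0×10^-14 / 3.0 × 10^-8 = 3.33 × 10^-7
Kb = [OH-]²/(0.069 − [OH-]) = 3.33 × 10^-7
Since Kb ≪ C₀, [OH-] ≈ √(Kb·C₀) = 1.52 × 10^-4 M.
Check: 0.22% ionized — well under 5%, approximation valid.
pOH = −log(1.52 × 10^-4) = 3.82; pH = 14.00 − 3.82 = 10.18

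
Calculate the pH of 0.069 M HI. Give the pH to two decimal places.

HI is a strong acid and dissociates completely, so [H+] = 0.069 M.
pH = -log(0.069) = 1.16

pH = 1.16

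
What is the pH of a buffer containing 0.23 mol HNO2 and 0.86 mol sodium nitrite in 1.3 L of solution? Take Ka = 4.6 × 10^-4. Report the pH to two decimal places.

pKa = −log(4.6 × 10^-4) = 3.337
Henderson–Hasselbalch: pH = pKa + log([NO2-]/[HNO2]) = 3.337 + log(0.86/0.23)
pH = 3.337 + (+0.573) = 3.91

pH = 3.91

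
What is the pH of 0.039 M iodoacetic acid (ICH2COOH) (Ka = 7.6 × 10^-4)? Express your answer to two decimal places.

ICH2COOH ⇌ ICH2COO- + H+
Ka = [H+]²/(0.039 − [H+]) = 7.6 × 10^-4
The 5% rule fails; solving [H+]² + Ka·[H+] − Ka·C₀ = 0 exactly:
[H+] = [−0.00076 + √(0.00076² + 0.000119)]/2 = 5.08 × 10^-3 M
pH = −log(5.08 × 10^-3) = 2.29

pH = 2.29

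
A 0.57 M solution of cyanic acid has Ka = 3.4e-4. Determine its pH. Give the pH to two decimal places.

HOCN ⇌ OCN- + H+
From the ICE table, Ka = x²/(0.57 − x) = 3.4 × 10^-4.
Since Ka ≪ C₀, x ≈ √(Ka·C₀) = 1.39 × 10^-2 M.
pH = −log(1.39 × 10^-2) = 1.86

pH = 1.86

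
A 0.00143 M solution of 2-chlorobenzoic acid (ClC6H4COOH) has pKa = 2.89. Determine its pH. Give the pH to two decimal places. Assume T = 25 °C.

pH = 3.07

ClC6H4COOH ⇌ ClC6H4COO- + H+
Ka = 10^(−2.89) = 1.29 × 10^-3
Ka = [H+]²/(0.00143 − [H+]) = 1.29 × 10^-3
Here C₀/Ka ≈ 1.11, so the small-[H+] approximation fails. Use the quadratic:
[H+] = (−Ka + √(Ka² + 4·Ka·C₀))/2 = 8.59 × 10^-4 M
pH = −log(8.59 × 10^-4) = 3.07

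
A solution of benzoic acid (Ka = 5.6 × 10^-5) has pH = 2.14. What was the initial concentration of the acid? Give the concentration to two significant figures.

C₀ = 9.4 × 10^-1 M

[H+] = 10^(-2.14) = 7.24 × 10^-3 M = x
Ka = x²/(C₀ − x) ⇒ C₀ = x + x²/Ka
C₀ = 7.24 × 10^-3 + (7.24 × 10^-3)²/(5.6 × 10^-5) = 9.43 × 10^-1 M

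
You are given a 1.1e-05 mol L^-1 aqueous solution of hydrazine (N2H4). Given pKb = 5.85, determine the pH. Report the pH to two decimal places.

N2H4 + H2O ⇌ N2H5+ + OH-
Kb = 10^(−5.85) = 1.41 × 10^-6
From the ICE table, Kb = [OH-]²/(1.1e-05 − [OH-]) = 1.41 × 10^-6.
Here C₀/Kb ≈ 7.8, so the small-[OH-] approximation fails. Use the quadratic:
[OH-] = [−1.41e-06 + √(1.41e-06² + 6.2e-11)]/2 = 3.30 × 10^-6 M
pOH = −log(3.30 × 10^-6) = 5.48; pH = 14.00 − 5.48 = 8.52

pH = 8.52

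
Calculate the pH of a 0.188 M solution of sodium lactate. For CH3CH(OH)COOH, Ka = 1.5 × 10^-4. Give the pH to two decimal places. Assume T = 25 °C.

pH = 8.55

CH3CH(OH)COO- is the conjugate base of the weak acid CH3CH(OH)COOH.
Kb = Kw/Ka = 1.0×10^-14 / 1.5 × 10^-4 = 6.67 × 10^-11
Let x = [OH-] at equilibrium. Kb = x²/(0.188 − x).
Neglecting x in the denominator: x = √(6.67 × 10^-11 × 0.188) = 3.54 × 10^-6 M
(x/C₀ = 0.0019% < 5%, so the approximation holds.)
pOH = −log(3.54 × 10^-6) = 5.45; pH = 14.00 − 5.45 = 8.55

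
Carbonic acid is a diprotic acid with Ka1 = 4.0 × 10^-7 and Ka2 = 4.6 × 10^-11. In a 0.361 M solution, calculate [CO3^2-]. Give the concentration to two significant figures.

4.6 × 10^-11 M

First ionization gives [H+] ≈ [HCO3-] = 3.80 × 10^-4 M.
Second step: Ka2 = [H+][CO3^2-]/[HCO3-] ≈ [CO3^2-] (since [H+] ≈ [HCO3-]).
So [CO3^2-] ≈ Ka2.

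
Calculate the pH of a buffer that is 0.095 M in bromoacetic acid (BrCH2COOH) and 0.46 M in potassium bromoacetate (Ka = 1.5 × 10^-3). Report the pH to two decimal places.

pH = 3.51

pKa = −log(1.5 × 10^-3) = 2.824
pH = pKa + log([A⁻]/[HA]) = 2.824 + log(0.46/0.095)
pH = 2.824 + (+0.685) = 3.51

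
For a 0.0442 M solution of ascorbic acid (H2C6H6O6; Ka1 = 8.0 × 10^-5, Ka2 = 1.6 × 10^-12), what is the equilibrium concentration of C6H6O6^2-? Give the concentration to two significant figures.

1.6 × 10^-12 M

First ionization gives [H+] ≈ [HC6H6O6-] = 1.88 × 10^-3 M.
Second step: Ka2 = [H+][C6H6O6^2-]/[HC6H6O6-] ≈ [C6H6O6^2-] (since [H+] ≈ [HC6H6O6-]).
So [C6H6O6^2-] ≈ Ka2.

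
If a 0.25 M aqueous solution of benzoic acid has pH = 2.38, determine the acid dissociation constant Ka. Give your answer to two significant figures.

[H+] = 10^(-2.38) = 4.17 × 10^-3 M
At equilibrium [HA] = 0.25 − 4.17 × 10^-3 = 2.46 × 10^-1 M
Ka = [H+][A-]/[HA] = (4.17 × 10^-3)² / 2.46 × 10^-1 = 7.1 × 10^-5

Ka = 7.1 × 10^-5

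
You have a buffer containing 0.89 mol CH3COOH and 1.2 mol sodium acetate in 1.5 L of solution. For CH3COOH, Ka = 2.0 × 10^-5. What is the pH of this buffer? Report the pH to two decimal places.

pH = 4.83

pKa = −log(2.0 × 10^-5) = 4.699
Henderson–Hasselbalch: pH = pKa + log([CH3COO-]/[CH3COOH]) = 4.699 + log(1.2/0.89)
pH = 4.699 + (+0.130) = 4.83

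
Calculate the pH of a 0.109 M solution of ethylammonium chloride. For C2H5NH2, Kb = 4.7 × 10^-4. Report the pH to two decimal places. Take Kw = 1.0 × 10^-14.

C2H5NH3+ is the conjugate acid of the weak base C2H5NH2.
Ka = Kw/Kb = 1.0×10^-14 / 4.7 × 10^-4 = 2.13 × 10^-11
Ka = [H+]²/(0.109 − [H+]) = 2.13 × 10^-11
Since Ka ≪ C₀, [H+] ≈ √(Ka·C₀) = 1.52 × 10^-6 M.
pH = −log(1.52 × 10^-6) = 5.82

pH = 5.82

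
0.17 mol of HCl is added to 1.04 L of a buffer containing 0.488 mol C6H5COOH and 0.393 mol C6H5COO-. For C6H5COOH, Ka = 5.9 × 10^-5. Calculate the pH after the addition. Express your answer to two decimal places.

After neutralization: n(C6H5COOH) = 0.658 mol, n(C6H5COO-) = 0.223 mol.
pKa = −log(5.9 × 10^-5) = 4.229
pH = pKa + log([A⁻]/[HA]) = 4.229 + log(0.223/0.658) = 4.229 -0.470

pH = 3.76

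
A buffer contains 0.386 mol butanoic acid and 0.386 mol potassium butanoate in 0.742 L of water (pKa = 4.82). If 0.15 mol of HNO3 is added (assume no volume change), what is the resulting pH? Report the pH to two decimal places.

pH = 4.46

After neutralization: n(CH3(CH2)2COOH) = 0.536 mol, n(CH3(CH2)2COO-) = 0.236 mol.
pH = pKa + log([A⁻]/[HA]) = 4.82 + log(0.236/0.536) = 4.82 -0.356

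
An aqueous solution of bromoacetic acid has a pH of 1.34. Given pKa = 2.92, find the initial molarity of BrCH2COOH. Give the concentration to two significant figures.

C₀ = 1.8 M

[H+] = 10^(-1.34) = 4.57 × 10^-2 M = x
Ka = 10^(−2.92) = 1.20 × 10^-3
Ka = x²/(C₀ − x) ⇒ C₀ = x + x²/Ka
C₀ = 4.57 × 10^-2 + (4.57 × 10^-2)²/(1.20 × 10^-3) = 1.79 M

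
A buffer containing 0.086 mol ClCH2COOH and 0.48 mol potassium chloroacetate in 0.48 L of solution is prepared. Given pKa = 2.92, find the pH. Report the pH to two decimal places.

pH = 3.67

Using pH = pKa + log([base]/[acid]) with [base]/[acid] = 0.48/0.086:
pH = 2.92 + (+0.747) = 3.67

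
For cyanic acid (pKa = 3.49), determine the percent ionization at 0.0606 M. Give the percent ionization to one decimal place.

7.0%

HOCN ⇌ OCN- + H+; let x = [H+] at equilibrium.
Ka = 10^(−3.49) = 3.24 × 10^-4
Solve x² + 0.000324x − 1.96e-05 = 0 → x = 4.27 × 10^-3 M
Fraction ionized = 4.27 × 10^-3 / 0.0606 = 0.0705 → 7.0%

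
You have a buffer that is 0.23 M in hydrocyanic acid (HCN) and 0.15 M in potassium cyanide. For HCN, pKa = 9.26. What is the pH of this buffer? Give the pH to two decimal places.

Using pH = pKa + log([base]/[acid]) with [base]/[acid] = 0.15/0.23:
pH = 9.26 + (-0.186) = 9.07

pH = 9.07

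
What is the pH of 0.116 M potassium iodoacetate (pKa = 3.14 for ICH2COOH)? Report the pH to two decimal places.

ICH2COO- is the conjugate base of the weak acid ICH2COOH.
Ka = 10^(−3.14) = 7.24 × 10^-4
Kb = Kw/Ka = 1.0×10^-14 / 7.24 × 10^-4 = 1.38 × 10^-11
Let x = [OH-] at equilibrium. Kb = x²/(0.116 − x).
Assume x ≪ 0.116: x ≈ √(1.38 × 10^-11 × 0.116) = 1.27 × 10^-6 M
pOH = −log(1.27 × 10^-6) = 5.90; pH = 14.00 − 5.90 = 8.10

pH = 8.10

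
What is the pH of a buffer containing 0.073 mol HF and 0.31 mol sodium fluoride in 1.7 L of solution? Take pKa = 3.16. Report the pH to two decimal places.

pH = pKa + log([A⁻]/[HA]) = 3.16 + log(0.31/0.073)
pH = 3.16 + (+0.628) = 3.79

pH = 3.79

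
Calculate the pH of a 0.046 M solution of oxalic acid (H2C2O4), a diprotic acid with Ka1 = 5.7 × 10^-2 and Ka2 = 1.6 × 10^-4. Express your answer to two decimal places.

Since Ka1 ≫ Ka2, the first ionization dominates [H+].
Ka1 = x²/(0.046 − x) = 5.7 × 10^-2
Solving the quadratic: x = (−Ka1 + √(Ka1² + 4·Ka1·C₀))/2 = 3.01 × 10^-2 M
pH = −log(3.01 × 10^-2) = 1.52

pH = 1.52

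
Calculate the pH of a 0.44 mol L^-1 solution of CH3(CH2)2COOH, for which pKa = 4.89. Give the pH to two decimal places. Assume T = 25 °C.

CH3(CH2)2COOH ⇌ CH3(CH2)2COO- + H+
Ka = 10^(−4.89) = 1.29 × 10^-5
Ka = [H+]²/(0.44 − [H+]) = 1.29 × 10^-5
Assume [H+] ≪ 0.44: [H+] ≈ √(1.29 × 10^-5 × 0.44) = 2.38 × 10^-3 M
pH = −log[H+] = −log(2.38 × 10^-3) = 2.62

pH = 2.62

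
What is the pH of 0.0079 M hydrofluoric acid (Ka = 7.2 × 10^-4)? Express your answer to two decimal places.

pH = 2.69

HF ⇌ F- + H+
Ka = x²/(0.0079 − x) = 7.2 × 10^-4
Here C₀/Ka ≈ 11, so the small-x approximation fails. Use the quadratic:
x = [−0.00072 + √(0.00072² + 2.28e-05)]/2 = 2.05 × 10^-3 M
pH = −log[H+] = −log(2.05 × 10^-3) = 2.69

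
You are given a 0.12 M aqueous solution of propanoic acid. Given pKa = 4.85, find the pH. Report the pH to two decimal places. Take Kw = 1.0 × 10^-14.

CH3CH2COOH ⇌ CH3CH2COO- + H+
Ka = 10^(−4.85) = 1.41 × 10^-5
Ka = [H+]²/(0.12 − [H+]) = 1.41 × 10^-5
Neglecting [H+] in the denominator: [H+] = √(1.41 × 10^-5 × 0.12) = 1.30 × 10^-3 M
([H+]/C₀ = 1.1% < 5%, so the approximation holds.)
pH = −log[H+] = −log(1.30 × 10^-3) = 2.89

pH = 2.89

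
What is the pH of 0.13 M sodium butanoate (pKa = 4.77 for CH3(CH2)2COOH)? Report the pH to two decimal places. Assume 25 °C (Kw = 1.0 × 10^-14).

pH = 8.94

CH3(CH2)2COO- is the conjugate base of the weak acid CH3(CH2)2COOH.
Ka = 10^(−4.77) = 1.70 × 10^-5
Kb = Kw/Ka = 1.0×10^-14 / 1.70 × 10^-5 = 5.88 × 10^-10
From the ICE table, Kb = [OH-]²/(0.13 − [OH-]) = 5.88 × 10^-10.
Since Kb ≪ C₀, [OH-] ≈ √(Kb·C₀) = 8.74 × 10^-6 M.
([OH-]/C₀ = 0.0067% < 5%, so the approximation holds.)
pOH = 5.06, so pH = 14.00 − pOH = 8.94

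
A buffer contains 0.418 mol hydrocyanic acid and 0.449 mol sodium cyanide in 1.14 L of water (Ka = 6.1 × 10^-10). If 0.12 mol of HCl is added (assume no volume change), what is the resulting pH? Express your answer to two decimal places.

Added H+ converts CN- to HCN: HCN → 0.538 mol, CN- → 0.329 mol.
pKa = −log(6.1 × 10^-10) = 9.215
pH = pKa + log(n_CN-/n_HCN) = 9.215 + log(0.329/0.538) = 9.215 + (-0.214)

pH = 9.00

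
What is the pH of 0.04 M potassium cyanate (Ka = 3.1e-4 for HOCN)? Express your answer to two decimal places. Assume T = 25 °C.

OCN- is the conjugate base of the weak acid HOCN.
Kb = Kw/Ka = 1.0×10^-14 / 3.1 × 10^-4 = 3.23 × 10^-11
From the ICE table, Kb = x²/(0.04 − x) = 3.23 × 10^-11.
Neglecting x in the denominator: x = √(3.23 × 10^-11 × 0.04) = 1.14 × 10^-6 M
pOH = −log(1.14 × 10^-6) = 5.94; pH = 14.00 − 5.94 = 8.06

pH = 8.06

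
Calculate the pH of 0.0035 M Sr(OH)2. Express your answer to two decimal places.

Sr(OH)2 is a strong base (each formula unit releases 2 OH-); [OH-] = 0.007 M.
pOH = -log(0.007) = 2.15
pH = 14.00 - 2.15 = 11.85

pH = 11.85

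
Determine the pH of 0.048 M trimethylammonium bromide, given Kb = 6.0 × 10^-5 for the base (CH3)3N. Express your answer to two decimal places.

pH = 5.55

(CH3)3NH+ is the conjugate acid of the weak base (CH3)3N.
Ka = Kw/Kb = 1.0×10^-14 / 6.0 × 10^-5 = 1.67 × 10^-10
Ka = [H+]²/(0.048 − [H+]) = 1.67 × 10^-10
Since Ka ≪ C₀, [H+] ≈ √(Ka·C₀) = 2.83 × 10^-6 M.
Check: 0.0059% ionized — well under 5%, approximation valid.
pH = −log(2.83 × 10^-6) = 5.55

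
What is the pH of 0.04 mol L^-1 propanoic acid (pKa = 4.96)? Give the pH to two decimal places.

CH3CH2COOH ⇌ CH3CH2COO- + H+
Ka = 10^(−4.96) = 1.10 × 10^-5
From the ICE table, Ka = x²/(0.04 − x) = 1.10 × 10^-5.
Neglecting x in the denominator: x = √(1.10 × 10^-5 × 0.04) = 6.63 × 10^-4 M
Check: 1.7% ionized — well under 5%, approximation valid.
pH = −log[H+] = −log(6.63 × 10^-4) = 3.18

pH = 3.18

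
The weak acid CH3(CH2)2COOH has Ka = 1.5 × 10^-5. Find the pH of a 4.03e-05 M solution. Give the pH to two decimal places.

CH3(CH2)2COOH ⇌ CH3(CH2)2COO- + H+
Ka = x²/(4.03e-05 − x) = 1.5 × 10^-5
x is not negligible relative to C₀; solve x² + 1.5e-05·x − 6.04e-10 = 0.
x = (−Ka + √(Ka² + 4·Ka·C₀))/2 = 1.82 × 10^-5 M
pH = −log(1.82 × 10^-5) = 4.74

pH = 4.74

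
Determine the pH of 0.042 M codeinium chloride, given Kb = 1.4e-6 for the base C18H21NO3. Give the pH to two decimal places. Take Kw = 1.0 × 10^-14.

C18H22NO3+ is the conjugate acid of the weak base C18H21NO3.
Ka = Kw/Kb = 1.0×10^-14 / 1.4 × 10^-6 = 7.14 × 10^-9
From the ICE table, Ka = [H+]²/(0.042 − [H+]) = 7.14 × 10^-9.
Since Ka ≪ C₀, [H+] ≈ √(Ka·C₀) = 1.73 × 10^-5 M.
pH = −log(1.73 × 10^-5) = 4.76

pH = 4.76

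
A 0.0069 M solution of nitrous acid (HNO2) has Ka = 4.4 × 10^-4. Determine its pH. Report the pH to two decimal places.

HNO2 ⇌ NO2- + H+
From the ICE table, Ka = x²/(0.0069 − x) = 4.4 × 10^-4.
The 5% rule fails; solving x² + Ka·x − Ka·C₀ = 0 exactly:
x = (−Ka + √(Ka² + 4·Ka·C₀))/2 = 1.54 × 10^-3 M
pH = −log[H+] = −log(1.54 × 10^-3) = 2.81

pH = 2.81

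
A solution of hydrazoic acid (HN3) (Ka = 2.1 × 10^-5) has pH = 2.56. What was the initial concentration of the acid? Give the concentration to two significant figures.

[H+] = 10^(-2.56) = 2.75 × 10^-3 M = x
Ka = x²/(C₀ − x) ⇒ C₀ = x + x²/Ka
C₀ = 2.75 × 10^-3 + (2.75 × 10^-3)²/(2.1 × 10^-5) = 3.63 × 10^-1 M

C₀ = 3.6 × 10^-1 M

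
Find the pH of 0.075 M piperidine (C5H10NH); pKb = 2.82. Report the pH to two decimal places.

C5H10NH + H2O ⇌ C5H10NH2+ + OH-
Kb = 10^(−2.82) = 1.51 × 10^-3
Kb = [OH-]²/(0.075 − [OH-]) = 1.51 × 10^-3
The 5% rule fails; solving [OH-]² + Kb·[OH-] − Kb·C₀ = 0 exactly:
[OH-] = [−0.00151 + √(0.00151² + 0.000453)]/2 = 9.91 × 10^-3 M
pOH = 2.00, so pH = 14.00 − pOH = 12.00

pH = 12.00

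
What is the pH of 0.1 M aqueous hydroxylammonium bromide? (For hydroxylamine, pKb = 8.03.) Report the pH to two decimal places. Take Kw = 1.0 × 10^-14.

pH = 3.49

NH3OH+ is the conjugate acid of the weak base NH2OH.
Kb = 10^(−8.03) = 9.33 × 10^-9
Ka = Kw/Kb = 1.0×10^-14 / 9.33 × 10^-9 = 1.07 × 10^-6
From the ICE table, Ka = [H+]²/(0.1 − [H+]) = 1.07 × 10^-6.
Since Ka ≪ C₀, [H+] ≈ √(Ka·C₀) = 3.27 × 10^-4 M.
Check: 0.33% ionized — well under 5%, approximation valid.
pH = −log(3.27 × 10^-4) = 3.49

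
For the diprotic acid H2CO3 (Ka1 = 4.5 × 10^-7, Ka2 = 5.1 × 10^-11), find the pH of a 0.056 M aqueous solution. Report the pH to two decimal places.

Ka1 ≫ Ka2, so treat the first dissociation as the only significant source of H+.
Ka1 = x²/(0.056 − x) = 4.5 × 10^-7
x ≈ √(4.5 × 10^-7 × 0.056) = 1.59 × 10^-4 M
pH = −log(1.59 × 10^-4) = 3.80

pH = 3.80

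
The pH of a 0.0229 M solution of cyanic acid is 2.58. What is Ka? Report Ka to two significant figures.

Ka = 3.4 × 10^-4

[H+] = 10^(-2.58) = 2.63 × 10^-3 M
At equilibrium [HA] = 0.0229 − 2.63 × 10^-3 = 2.03 × 10^-2 M
Ka = [H+][A-]/[HA] = (2.63 × 10^-3)² / 2.03 × 10^-2 = 3.4 × 10^-4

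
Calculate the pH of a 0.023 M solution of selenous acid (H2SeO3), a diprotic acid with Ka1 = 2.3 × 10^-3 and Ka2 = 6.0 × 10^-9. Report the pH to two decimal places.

Ka1 ≫ Ka2, so treat the first dissociation as the only significant source of H+.
Ka1 = x²/(0.023 − x) = 2.3 × 10^-3
Solving the quadratic: x = (−Ka1 + √(Ka1² + 4·Ka1·C₀))/2 = 6.21 × 10^-3 M
pH = −log(6.21 × 10^-3) = 2.21

pH = 2.21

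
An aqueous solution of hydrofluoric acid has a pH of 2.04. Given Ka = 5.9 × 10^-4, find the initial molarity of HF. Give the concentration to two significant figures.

C₀ = 1.5 × 10^-1 M

[H+] = 10^(-2.04) = 9.12 × 10^-3 M = x
Ka = x²/(C₀ − x) ⇒ C₀ = x + x²/Ka
C₀ = 9.12 × 10^-3 + (9.12 × 10^-3)²/(5.9 × 10^-4) = 1.50 × 10^-1 M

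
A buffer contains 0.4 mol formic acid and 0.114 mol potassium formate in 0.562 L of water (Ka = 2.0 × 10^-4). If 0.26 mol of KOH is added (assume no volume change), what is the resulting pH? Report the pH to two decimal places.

OH- converts HCOOH to HCOO-: HCOOH → 0.14 mol, HCOO- → 0.374 mol.
pKa = −log(2.0 × 10^-4) = 3.699
pH = pKa + log(n_HCOO-/n_HCOOH) = 3.699 + log(0.374/0.14) = 3.699 + (+0.427)

pH = 4.13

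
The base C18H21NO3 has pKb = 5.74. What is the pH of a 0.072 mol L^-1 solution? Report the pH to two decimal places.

pH = 10.56

C18H21NO3 + H2O ⇌ C18H22NO3+ + OH-
Kb = 10^(−5.74) = 1.82 × 10^-6
Let x = [OH-] at equilibrium. Kb = x²/(0.072 − x).
Neglecting x in the denominator: x = √(1.82 × 10^-6 × 0.072) = 3.62 × 10^-4 M
(x/C₀ = 0.5% < 5%, so the approximation holds.)
pOH = −log(3.62 × 10^-4) = 3.44; pH = 14.00 − 3.44 = 10.56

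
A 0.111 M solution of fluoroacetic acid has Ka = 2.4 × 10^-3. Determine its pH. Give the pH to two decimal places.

pH = 1.82

FCH2COOH ⇌ FCH2COO- + H+
From the ICE table, Ka = x²/(0.111 − x) = 2.4 × 10^-3.
The 5% rule fails; solving x² + Ka·x − Ka·C₀ = 0 exactly:
x = [−0.0024 + √(0.0024² + 0.00107)]/2 = 1.52 × 10^-2 M
pH = −log(1.52 × 10^-2) = 1.82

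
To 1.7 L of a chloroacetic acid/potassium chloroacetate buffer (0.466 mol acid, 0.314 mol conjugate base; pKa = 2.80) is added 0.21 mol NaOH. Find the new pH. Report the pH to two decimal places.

OH- converts ClCH2COOH to ClCH2COO-: ClCH2COOH → 0.256 mol, ClCH2COO- → 0.524 mol.
Henderson–Hasselbalch with mole ratio 0.524/0.256: pH = 2.80 + (+0.311)

pH = 3.11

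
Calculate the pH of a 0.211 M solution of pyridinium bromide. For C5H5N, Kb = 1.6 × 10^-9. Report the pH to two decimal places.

C5H5NH+ is the conjugate acid of the weak base C5H5N.
Ka = Kw/Kb = 1.0×10^-14 / 1.6 × 10^-9 = 6.25 × 10^-6
Let x = [H+] at equilibrium. Ka = x²/(0.211 − x).
Since Ka ≪ C₀, x ≈ √(Ka·C₀) = 1.15 × 10^-3 M.
(x/C₀ = 0.54% < 5%, so the approximation holds.)
pH = −log[H+] = −log(1.15 × 10^-3) = 2.94

pH = 2.94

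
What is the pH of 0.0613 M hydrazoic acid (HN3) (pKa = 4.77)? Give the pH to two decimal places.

HN3 ⇌ N3- + H+
Ka = 10^(−4.77) = 1.70 × 10^-5
Let x = [H+] at equilibrium. Ka = x²/(0.0613 − x).
Since Ka ≪ C₀, x ≈ √(Ka·C₀) = 1.02 × 10^-3 M.
pH = −log[H+] = −log(1.02 × 10^-3) = 2.99

pH = 2.99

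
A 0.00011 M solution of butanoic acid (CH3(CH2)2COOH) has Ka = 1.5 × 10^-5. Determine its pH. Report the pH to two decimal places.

CH3(CH2)2COOH ⇌ CH3(CH2)2COO- + H+
Ka = [H+]²/(0.00011 − [H+]) = 1.5 × 10^-5
The 5% rule fails; solving [H+]² + Ka·[H+] − Ka·C₀ = 0 exactly:
[H+] = (−Ka + √(Ka² + 4·Ka·C₀))/2 = 3.38 × 10^-5 M
pH = −log[H+] = −log(3.38 × 10^-5) = 4.47

pH = 4.47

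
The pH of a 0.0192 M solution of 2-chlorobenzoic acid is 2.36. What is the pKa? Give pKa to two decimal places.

pKa = 2.89

[H+] = 10^(-2.36) = 4.37 × 10^-3 M
At equilibrium [HA] = 0.0192 − 4.37 × 10^-3 = 1.48 × 10^-2 M
Ka = [H+][A-]/[HA] = (4.37 × 10^-3)² / 1.48 × 10^-2 = 1.29 × 10^-3
pKa = -log(1.29 × 10^-3) = 2.89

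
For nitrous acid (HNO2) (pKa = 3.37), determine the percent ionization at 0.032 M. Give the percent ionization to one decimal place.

10.9%

HNO2 ⇌ NO2- + H+; let x = [H+] at equilibrium.
Ka = 10^(−3.37) = 4.27 × 10^-4
Solve x² + 0.000427x − 1.37e-05 = 0 → x = 3.49 × 10^-3 M
% ionization = x/C₀ × 100% = 3.49 × 10^-3/0.032 × 100% = 10.9%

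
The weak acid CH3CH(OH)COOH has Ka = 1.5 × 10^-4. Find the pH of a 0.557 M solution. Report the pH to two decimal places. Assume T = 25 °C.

pH = 2.04

CH3CH(OH)COOH ⇌ CH3CH(OH)COO- + H+
Let x = [H+] at equilibrium. Ka = x²/(0.557 − x).
Neglecting x in the denominator: x = √(1.5 × 10^-4 × 0.557) = 9.14 × 10^-3 M
(x/C₀ = 1.6% < 5%, so the approximation holds.)
pH = −log(9.14 × 10^-3) = 2.04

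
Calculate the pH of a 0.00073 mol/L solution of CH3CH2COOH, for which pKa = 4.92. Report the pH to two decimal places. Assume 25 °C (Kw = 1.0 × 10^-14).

CH3CH2COOH ⇌ CH3CH2COO- + H+
Ka = 10^(−4.92) = 1.20 × 10^-5
Ka = [H+]²/(0.00073 − [H+]) = 1.20 × 10^-5
[H+] is not negligible relative to C₀; solve [H+]² + 1.2e-05·[H+] − 8.76e-09 = 0.
[H+] = (−Ka + √(Ka² + 4·Ka·C₀))/2 = 8.78 × 10^-5 M
pH = −log(8.78 × 10^-5) = 4.06

pH = 4.06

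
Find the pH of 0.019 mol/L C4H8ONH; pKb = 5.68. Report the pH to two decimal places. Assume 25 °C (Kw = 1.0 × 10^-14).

pH = 10.30

C4H8ONH + H2O ⇌ C4H8ONH2+ + OH-
Kb = 10^(−5.68) = 2.09 × 10^-6
From the ICE table, Kb = x²/(0.019 − x) = 2.09 × 10^-6.
Since Kb ≪ C₀, x ≈ √(Kb·C₀) = 1.99 × 10^-4 M.
Check: 1% ionized — well under 5%, approximation valid.
pOH = −log(1.99 × 10^-4) = 3.70; pH = 14.00 − 3.70 = 10.30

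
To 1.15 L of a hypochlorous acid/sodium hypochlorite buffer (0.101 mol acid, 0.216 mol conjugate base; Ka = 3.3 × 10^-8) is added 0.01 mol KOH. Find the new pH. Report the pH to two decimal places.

pH = 7.88

OH- converts HOCl to OCl-: HOCl → 0.091 mol, OCl- → 0.226 mol.
pKa = −log(3.3 × 10^-8) = 7.481
pH = pKa + log([A⁻]/[HA]) = 7.481 + log(0.226/0.091) = 7.481 +0.395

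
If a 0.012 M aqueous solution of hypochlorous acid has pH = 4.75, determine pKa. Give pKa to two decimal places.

pKa = 7.58

[H+] = 10^(-4.75) = 1.78 × 10^-5 M
At equilibrium [HA] = 0.012 − 1.78 × 10^-5 = 1.20 × 10^-2 M
Ka = [H+][A-]/[HA] = (1.78 × 10^-5)² / 1.20 × 10^-2 = 2.64 × 10^-8
pKa = -log(2.64 × 10^-8) = 7.58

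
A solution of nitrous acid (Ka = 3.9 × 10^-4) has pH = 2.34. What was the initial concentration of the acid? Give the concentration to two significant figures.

C₀ = 5.8 × 10^-2 M

[H+] = 10^(-2.34) = 4.57 × 10^-3 M = x
Ka = x²/(C₀ − x) ⇒ C₀ = x + x²/Ka
C₀ = 4.57 × 10^-3 + (4.57 × 10^-3)²/(3.9 × 10^-4) = 5.81 × 10^-2 M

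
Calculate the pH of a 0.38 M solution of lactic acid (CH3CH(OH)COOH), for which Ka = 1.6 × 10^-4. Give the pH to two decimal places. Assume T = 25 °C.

pH = 2.11

CH3CH(OH)COOH ⇌ CH3CH(OH)COO- + H+
From the ICE table, Ka = [H+]²/(0.38 − [H+]) = 1.6 × 10^-4.
Assume [H+] ≪ 0.38: [H+] ≈ √(1.6 × 10^-4 × 0.38) = 7.80 × 10^-3 M
pH = −log(7.80 × 10^-3) = 2.11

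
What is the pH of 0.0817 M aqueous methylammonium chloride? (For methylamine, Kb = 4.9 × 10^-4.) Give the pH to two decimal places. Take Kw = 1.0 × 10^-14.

CH3NH3+ is the conjugate acid of the weak base CH3NH2.
Ka = Kw/Kb = 1.0×10^-14 / 4.9 × 10^-4 = 2.04 × 10^-11
Ka = x²/(0.0817 − x) = 2.04 × 10^-11
Neglecting x in the denominator: x = √(2.04 × 10^-11 × 0.0817) = 1.29 × 10^-6 M
pH = −log[H+] = −log(1.29 × 10^-6) = 5.89

pH = 5.89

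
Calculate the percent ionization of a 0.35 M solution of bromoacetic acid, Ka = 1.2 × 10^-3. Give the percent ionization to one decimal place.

BrCH2COOH ⇌ BrCH2COO- + H+; let x = [H+] at equilibrium.
Ka = x²/(C₀ − x); solving the quadratic gives x = 1.99 × 10^-2 M.
% ionization = x/C₀ × 100% = 1.99 × 10^-2/0.35 × 100% = 5.7%

5.7%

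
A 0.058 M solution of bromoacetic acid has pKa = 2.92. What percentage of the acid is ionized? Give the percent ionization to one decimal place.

BrCH2COOH ⇌ BrCH2COO- + H+; let x = [H+] at equilibrium.
Ka = 10^(−2.92) = 1.20 × 10^-3
Solve x² + 0.0012x − 6.96e-05 = 0 → x = 7.76 × 10^-3 M
Fraction ionized = 7.76 × 10^-3 / 0.058 = 0.1338 → 13.4%

13.4%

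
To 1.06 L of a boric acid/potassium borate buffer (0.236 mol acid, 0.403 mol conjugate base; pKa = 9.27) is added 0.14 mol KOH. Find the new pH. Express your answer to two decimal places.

After neutralization: n(B(OH)3) = 0.096 mol, n(B(OH)4-) = 0.543 mol.
pH = pKa + log(n_B(OH)4-/n_B(OH)3) = 9.27 + log(0.543/0.096) = 9.27 + (+0.753)

pH = 10.02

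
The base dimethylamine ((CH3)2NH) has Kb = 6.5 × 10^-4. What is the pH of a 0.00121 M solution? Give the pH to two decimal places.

pH = 10.79

(CH3)2NH + H2O ⇌ (CH3)2NH2+ + OH-
Kb = [OH-]²/(0.00121 − [OH-]) = 6.5 × 10^-4
Here C₀/Kb ≈ 1.86, so the small-[OH-] approximation fails. Use the quadratic:
[OH-] = (−Kb + √(Kb² + 4·Kb·C₀))/2 = 6.20 × 10^-4 M
pOH = −log(6.20 × 10^-4) = 3.21; pH = 14.00 − 3.21 = 10.79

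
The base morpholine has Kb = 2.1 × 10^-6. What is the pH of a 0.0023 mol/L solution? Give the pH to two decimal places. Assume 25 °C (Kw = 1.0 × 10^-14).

C4H8ONH + H2O ⇌ C4H8ONH2+ + OH-
Kb = [OH-]²/(0.0023 − [OH-]) = 2.1 × 10^-6
Neglecting [OH-] in the denominator: [OH-] = √(2.1 × 10^-6 × 0.0023) = 6.95 × 10^-5 M
Check: 3% ionized — well under 5%, approximation valid.
pOH = 4.16, so pH = 14.00 − pOH = 9.84

pH = 9.84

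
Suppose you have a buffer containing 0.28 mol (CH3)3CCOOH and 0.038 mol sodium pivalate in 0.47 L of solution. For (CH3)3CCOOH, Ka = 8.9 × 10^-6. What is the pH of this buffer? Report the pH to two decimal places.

pH = 4.18

pKa = −log(8.9 × 10^-6) = 5.051
pH = pKa + log([A⁻]/[HA]) = 5.051 + log(0.038/0.28)
pH = 5.051 + (-0.867) = 4.18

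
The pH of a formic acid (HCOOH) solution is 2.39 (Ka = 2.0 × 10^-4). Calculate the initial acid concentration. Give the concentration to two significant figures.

[H+] = 10^(-2.39) = 4.07 × 10^-3 M = x
Ka = x²/(C₀ − x) ⇒ C₀ = x + x²/Ka
C₀ = 4.07 × 10^-3 + (4.07 × 10^-3)²/(2.0 × 10^-4) = 8.69 × 10^-2 M

C₀ = 8.7 × 10^-2 M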